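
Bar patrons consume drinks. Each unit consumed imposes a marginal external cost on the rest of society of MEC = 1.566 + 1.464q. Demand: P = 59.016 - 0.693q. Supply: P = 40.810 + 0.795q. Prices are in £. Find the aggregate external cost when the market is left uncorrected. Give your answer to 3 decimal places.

Market equilibrium (private): 40.810 + 0.795q = 59.016 - 0.693q → q_m = 12.2352.
Total external cost = ∫₀^{q_m} (1.566 + 1.464q) dq = 1.566×12.2352 + ½×1.464×12.2352² = 128.7408.

£128.741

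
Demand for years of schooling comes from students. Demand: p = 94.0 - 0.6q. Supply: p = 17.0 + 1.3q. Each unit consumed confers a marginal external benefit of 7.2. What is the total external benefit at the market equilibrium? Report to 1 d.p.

291.8

Market equilibrium (private): 17.0 + 1.3q = 94.0 - 0.6q → q_m = 40.5263.
Total external benefit = MEB × q_m = 7.2 × 40.5263 = 291.7894.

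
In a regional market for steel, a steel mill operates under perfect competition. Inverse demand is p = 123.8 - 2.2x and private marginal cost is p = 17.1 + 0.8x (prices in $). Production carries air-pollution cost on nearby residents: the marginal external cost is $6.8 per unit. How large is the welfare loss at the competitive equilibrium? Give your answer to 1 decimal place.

DWL = $7.7

Market equilibrium (private): 17.1 + 0.8x = 123.8 - 2.2x → x_m = 35.5667.
Social marginal cost = private MC + MEC = 23.9 + 0.8x.
Set SMC = demand: 23.9 + 0.8x = 123.8 - 2.2x → x* = 33.3000.
The welfare-loss triangle has base |x_m − x*| and height MEC(x_m) (the vertical gap between SMC and demand is zero at x* and MEC at x_m).
DWL = ½ × 2.2667 × 6.8000 = 7.7068.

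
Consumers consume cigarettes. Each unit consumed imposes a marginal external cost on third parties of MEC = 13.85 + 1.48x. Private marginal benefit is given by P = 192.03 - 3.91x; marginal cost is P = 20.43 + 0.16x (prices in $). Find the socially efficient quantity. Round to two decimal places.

x* = 28.42

Social marginal benefit = demand − MEC = 178.18 - 5.39x.
Set SMB = MC: 178.18 - 5.39x = 20.43 + 0.16x → x* = 28.4234.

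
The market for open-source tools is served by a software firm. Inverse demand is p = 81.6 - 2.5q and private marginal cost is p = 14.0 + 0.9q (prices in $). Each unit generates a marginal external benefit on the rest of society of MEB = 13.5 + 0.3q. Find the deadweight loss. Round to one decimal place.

DWL = $61.1

Market equilibrium (private): 14.0 + 0.9q = 81.6 - 2.5q → q_m = 19.8824.
Social marginal cost = private MC − MEB = 0.5 + 0.6q.
Set SMC = demand: 0.5 + 0.6q = 81.6 - 2.5q → q* = 26.1613.
The welfare-loss triangle has base |q_m − q*| and height MEB(q_m) (the vertical gap between SMC and demand is zero at q* and MEB at q_m).
DWL = ½ × 6.2789 × 19.4647 = 61.1085.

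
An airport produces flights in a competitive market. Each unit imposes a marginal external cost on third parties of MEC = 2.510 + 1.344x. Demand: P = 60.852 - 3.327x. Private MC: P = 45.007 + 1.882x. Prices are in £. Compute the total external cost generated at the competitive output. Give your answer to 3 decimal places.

£13.853

Market equilibrium (private): 45.007 + 1.882x = 60.852 - 3.327x → x_m = 3.0419.
Total external cost = ∫₀^{x_m} (2.510 + 1.344x) dx = 2.510×3.0419 + ½×1.344×3.0419² = 13.8533.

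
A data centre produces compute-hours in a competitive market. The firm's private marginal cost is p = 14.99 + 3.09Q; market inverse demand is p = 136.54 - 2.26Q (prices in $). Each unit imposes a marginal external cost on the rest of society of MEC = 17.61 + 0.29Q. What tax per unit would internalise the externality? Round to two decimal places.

tax = $22.95 per unit

Social marginal cost = private MC + MEC = 32.60 + 3.38Q.
Set SMC = demand: 32.60 + 3.38Q = 136.54 - 2.26Q → Q* = 18.4291.
The Pigouvian tax equals MEC at Q*: 17.61 + 0.29×18.4291 = 22.9544.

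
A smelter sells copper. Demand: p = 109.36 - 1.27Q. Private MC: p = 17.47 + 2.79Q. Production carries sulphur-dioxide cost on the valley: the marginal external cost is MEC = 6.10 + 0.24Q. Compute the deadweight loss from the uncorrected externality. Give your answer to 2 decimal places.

DWL = 15.46

Market equilibrium (private): 17.47 + 2.79Q = 109.36 - 1.27Q → Q_m = 22.6330.
Social marginal cost = private MC + MEC = 23.57 + 3.03Q.
Set SMC = demand: 23.57 + 3.03Q = 109.36 - 1.27Q → Q* = 19.9512.
Between Q* and Q_m the wedge SMC − demand runs linearly from 0 to MEC(Q_m), so the loss is a triangle.
DWL = ½ × 2.6818 × 11.5319 = 15.4631.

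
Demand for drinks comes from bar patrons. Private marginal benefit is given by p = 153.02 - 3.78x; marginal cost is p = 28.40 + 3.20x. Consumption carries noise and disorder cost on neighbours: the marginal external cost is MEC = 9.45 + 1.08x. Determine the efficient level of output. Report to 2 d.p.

Social marginal benefit = demand − MEC = 143.57 - 4.86x.
Set SMB = MC: 143.57 - 4.86x = 28.40 + 3.20x → x* = 14.2891.

x* = 14.29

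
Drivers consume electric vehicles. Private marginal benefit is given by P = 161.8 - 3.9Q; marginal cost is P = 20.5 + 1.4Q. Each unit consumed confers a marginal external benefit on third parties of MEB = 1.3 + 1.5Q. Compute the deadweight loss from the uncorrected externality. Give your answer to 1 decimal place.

DWL = 224.3

Market equilibrium (private): 20.5 + 1.4Q = 161.8 - 3.9Q → Q_m = 26.6604.
Social marginal benefit = demand + MEB = 163.1 - 2.4Q.
Set SMB = MC: 163.1 - 2.4Q = 20.5 + 1.4Q → Q* = 37.5263.
Height of the DWL triangle at Q_m is SMB(Q_m) − MC(Q_m) = MEB(Q_m) = 41.2906.
DWL = ½ × 10.8659 × 41.2906 = 224.3298.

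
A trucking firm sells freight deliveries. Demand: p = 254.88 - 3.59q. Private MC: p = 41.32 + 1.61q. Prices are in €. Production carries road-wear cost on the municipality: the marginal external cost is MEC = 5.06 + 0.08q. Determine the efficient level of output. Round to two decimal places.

Social marginal cost = private MC + MEC = 46.38 + 1.69q.
Set SMC = demand: 46.38 + 1.69q = 254.88 - 3.59q → q* = 39.4886.

q* = 39.49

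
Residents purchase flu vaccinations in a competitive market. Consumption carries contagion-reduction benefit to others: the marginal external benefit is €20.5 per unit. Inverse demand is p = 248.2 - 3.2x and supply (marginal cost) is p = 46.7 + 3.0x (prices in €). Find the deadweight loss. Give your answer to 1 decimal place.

Market equilibrium (private): 46.7 + 3.0x = 248.2 - 3.2x → x_m = 32.5000.
Social marginal benefit = demand + MEB = 268.7 - 3.2x.
Set SMB = MC: 268.7 - 3.2x = 46.7 + 3.0x → x* = 35.8065.
The welfare-loss triangle has base |x_m − x*| and height MEB(x_m) (the vertical gap between SMB and MC is zero at x* and MEB at x_m).
DWL = ½ × 3.3065 × 20.5000 = 33.8916.

DWL = €33.9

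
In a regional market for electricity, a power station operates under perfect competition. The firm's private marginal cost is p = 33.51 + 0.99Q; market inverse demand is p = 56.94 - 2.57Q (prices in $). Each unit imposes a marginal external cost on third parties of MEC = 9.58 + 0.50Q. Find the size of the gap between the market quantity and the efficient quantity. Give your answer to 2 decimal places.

Market equilibrium (private): 33.51 + 0.99Q = 56.94 - 2.57Q → Q_m = 6.5815.
Social marginal cost = private MC + MEC = 43.09 + 1.49Q.
Set SMC = demand: 43.09 + 1.49Q = 56.94 - 2.57Q → Q* = 3.4113.
Gap = |6.5815 − 3.4113| = 3.1702.

3.17 units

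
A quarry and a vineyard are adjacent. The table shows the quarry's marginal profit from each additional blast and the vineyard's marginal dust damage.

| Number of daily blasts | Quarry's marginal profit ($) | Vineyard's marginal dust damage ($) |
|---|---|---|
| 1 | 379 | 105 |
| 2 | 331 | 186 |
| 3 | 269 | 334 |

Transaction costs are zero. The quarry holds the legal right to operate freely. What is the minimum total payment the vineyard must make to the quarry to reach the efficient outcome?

Left alone the quarry would choose level 3 (marginal profit stays positive).
Efficient level: k* = 2 (marginal profit ≥ marginal dust damage through 2).
The vineyard must at least cover the quarry's forgone profit from cutting 3→2: 269 = 269.

$269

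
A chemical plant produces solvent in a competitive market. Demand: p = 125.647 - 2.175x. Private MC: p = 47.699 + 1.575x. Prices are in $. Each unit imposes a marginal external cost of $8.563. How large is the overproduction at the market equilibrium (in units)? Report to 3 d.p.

Market equilibrium (private): 47.699 + 1.575x = 125.647 - 2.175x → x_m = 20.7861.
Social marginal cost = private MC + MEC = 56.262 + 1.575x.
Set SMC = demand: 56.262 + 1.575x = 125.647 - 2.175x → x* = 18.5027.
Gap = |20.7861 − 18.5027| = 2.2834.

2.283 units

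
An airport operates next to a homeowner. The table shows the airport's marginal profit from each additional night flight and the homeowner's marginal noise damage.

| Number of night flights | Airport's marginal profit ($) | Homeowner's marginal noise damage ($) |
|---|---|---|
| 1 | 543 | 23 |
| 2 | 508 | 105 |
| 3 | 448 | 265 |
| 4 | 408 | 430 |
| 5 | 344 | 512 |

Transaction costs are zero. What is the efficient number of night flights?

3

Bargaining reaches the level where marginal profit last exceeds marginal noise damage.
That holds through level 3 (448 ≥ 265) but not at 4 (408 < 430).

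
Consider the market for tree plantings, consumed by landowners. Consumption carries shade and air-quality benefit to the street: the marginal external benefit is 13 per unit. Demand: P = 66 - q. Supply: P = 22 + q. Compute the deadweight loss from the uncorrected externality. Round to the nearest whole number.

DWL = 42

Market equilibrium (private): 22 + q = 66 - q → q_m = 22.0000.
Social marginal benefit = demand + MEB = 79 - q.
Set SMB = MC: 79 - q = 22 + q → q* = 28.5000.
The loss is the area between SMB and MC from q* to q_m; with linear curves that's a triangle of height MEB(q_m).
DWL = ½ × 6.5000 × 13.0000 = 42.2500.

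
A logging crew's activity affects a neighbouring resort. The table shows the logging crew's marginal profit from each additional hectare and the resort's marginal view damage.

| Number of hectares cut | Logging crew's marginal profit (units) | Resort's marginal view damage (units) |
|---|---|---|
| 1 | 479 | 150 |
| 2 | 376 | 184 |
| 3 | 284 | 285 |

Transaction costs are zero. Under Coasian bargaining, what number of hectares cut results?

Bargaining reaches the level where marginal profit last exceeds marginal view damage.
That holds through level 2 (376 ≥ 184) but not at 3 (284 < 285).

2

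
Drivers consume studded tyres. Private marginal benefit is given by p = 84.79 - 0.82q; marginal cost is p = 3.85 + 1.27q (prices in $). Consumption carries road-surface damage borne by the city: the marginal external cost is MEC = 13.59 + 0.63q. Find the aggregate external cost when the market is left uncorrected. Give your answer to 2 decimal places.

Market equilibrium (private): 3.85 + 1.27q = 84.79 - 0.82q → q_m = 38.7273.
Total external cost = ∫₀^{q_m} (13.59 + 0.63q) dq = 13.59×38.7273 + ½×0.63×38.7273² = 998.7422.

$998.74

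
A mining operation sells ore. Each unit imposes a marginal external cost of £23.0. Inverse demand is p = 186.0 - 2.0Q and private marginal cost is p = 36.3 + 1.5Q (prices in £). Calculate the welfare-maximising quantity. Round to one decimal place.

Social marginal cost = private MC + MEC = 59.3 + 1.5Q.
Set SMC = demand: 59.3 + 1.5Q = 186.0 - 2.0Q → Q* = 36.2000.

Q* = 36.2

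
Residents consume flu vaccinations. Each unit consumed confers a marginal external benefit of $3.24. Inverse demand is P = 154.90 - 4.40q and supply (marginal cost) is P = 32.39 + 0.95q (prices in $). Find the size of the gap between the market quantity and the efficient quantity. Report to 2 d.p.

Market equilibrium (private): 32.39 + 0.95q = 154.90 - 4.40q → q_m = 22.8991.
Social marginal benefit = demand + MEB = 158.14 - 4.40q.
Set SMB = MC: 158.14 - 4.40q = 32.39 + 0.95q → q* = 23.5047.
Gap = |22.8991 − 23.5047| = 0.6056.

0.61 units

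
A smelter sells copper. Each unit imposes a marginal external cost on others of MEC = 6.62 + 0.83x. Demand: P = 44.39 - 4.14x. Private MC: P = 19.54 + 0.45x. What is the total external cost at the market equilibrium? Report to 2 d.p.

Market equilibrium (private): 19.54 + 0.45x = 44.39 - 4.14x → x_m = 5.4139.
Total external cost = ∫₀^{x_m} (6.62 + 0.83x) dx = 6.62×5.4139 + ½×0.83×5.4139² = 48.0038.

48.00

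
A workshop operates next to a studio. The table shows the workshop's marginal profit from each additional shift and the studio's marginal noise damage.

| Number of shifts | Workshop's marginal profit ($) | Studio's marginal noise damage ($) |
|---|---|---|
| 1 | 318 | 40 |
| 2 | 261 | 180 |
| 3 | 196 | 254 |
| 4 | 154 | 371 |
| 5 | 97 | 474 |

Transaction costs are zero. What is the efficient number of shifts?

2

Bargaining reaches the level where marginal profit last exceeds marginal noise damage.
That holds through level 2 (261 ≥ 180) but not at 3 (196 < 254).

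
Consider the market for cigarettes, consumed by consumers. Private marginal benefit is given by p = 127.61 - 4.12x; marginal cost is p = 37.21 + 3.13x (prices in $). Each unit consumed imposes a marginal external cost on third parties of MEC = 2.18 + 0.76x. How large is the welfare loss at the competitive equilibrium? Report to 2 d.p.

DWL = $8.48

Market equilibrium (private): 37.21 + 3.13x = 127.61 - 4.12x → x_m = 12.4690.
Social marginal benefit = demand − MEC = 125.43 - 4.88x.
Set SMB = MC: 125.43 - 4.88x = 37.21 + 3.13x → x* = 11.0137.
Between x* and x_m the wedge MC − SMB runs linearly from 0 to MEC(x_m), so the loss is a triangle.
DWL = ½ × 1.4553 × 11.6564 = 8.4818.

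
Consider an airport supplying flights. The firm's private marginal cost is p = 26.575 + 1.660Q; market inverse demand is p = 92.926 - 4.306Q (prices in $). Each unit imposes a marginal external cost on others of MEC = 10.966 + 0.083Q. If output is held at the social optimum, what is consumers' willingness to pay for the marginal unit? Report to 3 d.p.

P = $53.500

Social marginal cost = private MC + MEC = 37.541 + 1.743Q.
Set SMC = demand: 37.541 + 1.743Q = 92.926 - 4.306Q → Q* = 9.1561.
Consumer price on the demand curve at Q*: 92.926 − 4.306×9.1561 = 53.4998.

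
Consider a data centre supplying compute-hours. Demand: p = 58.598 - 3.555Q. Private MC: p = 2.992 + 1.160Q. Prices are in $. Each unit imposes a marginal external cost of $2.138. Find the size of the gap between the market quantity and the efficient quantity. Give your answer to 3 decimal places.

Market equilibrium (private): 2.992 + 1.160Q = 58.598 - 3.555Q → Q_m = 11.7934.
Social marginal cost = private MC + MEC = 5.130 + 1.160Q.
Set SMC = demand: 5.130 + 1.160Q = 58.598 - 3.555Q → Q* = 11.3400.
Gap = |11.7934 − 11.3400| = 0.4534.

0.453 units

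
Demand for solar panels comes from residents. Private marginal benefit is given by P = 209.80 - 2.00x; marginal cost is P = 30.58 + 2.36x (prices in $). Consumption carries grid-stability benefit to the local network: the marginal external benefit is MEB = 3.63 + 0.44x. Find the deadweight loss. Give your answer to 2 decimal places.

DWL = $60.15

Market equilibrium (private): 30.58 + 2.36x = 209.80 - 2.00x → x_m = 41.1055.
Social marginal benefit = demand + MEB = 213.43 - 1.56x.
Set SMB = MC: 213.43 - 1.56x = 30.58 + 2.36x → x* = 46.6454.
Between x* and x_m the wedge SMB − MC runs linearly from 0 to MEB(x_m), so the loss is a triangle.
DWL = ½ × 5.5399 × 21.7164 = 60.1533.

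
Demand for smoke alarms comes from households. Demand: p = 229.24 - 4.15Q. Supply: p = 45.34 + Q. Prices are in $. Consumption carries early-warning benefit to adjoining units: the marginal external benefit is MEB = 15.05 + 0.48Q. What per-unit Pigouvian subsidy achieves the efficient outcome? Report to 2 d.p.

Social marginal benefit = demand + MEB = 244.29 - 3.67Q.
Set SMB = MC: 244.29 - 3.67Q = 45.34 + Q → Q* = 42.6017.
The Pigouvian subsidy equals MEB at Q*: 15.05 + 0.48×42.6017 = 35.4988.

subsidy = $35.50 per unit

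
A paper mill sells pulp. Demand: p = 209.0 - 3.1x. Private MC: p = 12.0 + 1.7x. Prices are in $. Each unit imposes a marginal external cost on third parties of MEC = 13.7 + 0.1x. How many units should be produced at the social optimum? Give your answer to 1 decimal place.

Social marginal cost = private MC + MEC = 25.7 + 1.8x.
Set SMC = demand: 25.7 + 1.8x = 209.0 - 3.1x → x* = 37.4082.

x* = 37.4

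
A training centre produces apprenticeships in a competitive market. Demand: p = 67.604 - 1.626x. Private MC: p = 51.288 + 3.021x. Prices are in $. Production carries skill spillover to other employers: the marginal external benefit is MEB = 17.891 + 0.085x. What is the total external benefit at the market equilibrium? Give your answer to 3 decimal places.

$63.341

Market equilibrium (private): 51.288 + 3.021x = 67.604 - 1.626x → x_m = 3.5111.
Total external benefit = ∫₀^{x_m} (17.891 + 0.085x) dx = 17.891×3.5111 + ½×0.085×3.5111² = 63.3410.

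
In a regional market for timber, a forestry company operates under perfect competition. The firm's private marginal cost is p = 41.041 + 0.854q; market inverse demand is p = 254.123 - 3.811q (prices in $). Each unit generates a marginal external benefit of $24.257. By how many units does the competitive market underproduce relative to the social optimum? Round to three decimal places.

5.200 units

Market equilibrium (private): 41.041 + 0.854q = 254.123 - 3.811q → q_m = 45.6767.
Social marginal cost = private MC − MEB = 16.784 + 0.854q.
Set SMC = demand: 16.784 + 0.854q = 254.123 - 3.811q → q* = 50.8765.
Gap = |45.6767 − 50.8765| = 5.1998.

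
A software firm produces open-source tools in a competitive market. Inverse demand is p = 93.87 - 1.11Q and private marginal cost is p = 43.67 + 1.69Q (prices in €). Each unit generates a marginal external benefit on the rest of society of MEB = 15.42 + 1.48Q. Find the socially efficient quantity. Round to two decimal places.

Q* = 49.71

Social marginal cost = private MC − MEB = 28.25 + 0.21Q.
Set SMC = demand: 28.25 + 0.21Q = 93.87 - 1.11Q → Q* = 49.7121.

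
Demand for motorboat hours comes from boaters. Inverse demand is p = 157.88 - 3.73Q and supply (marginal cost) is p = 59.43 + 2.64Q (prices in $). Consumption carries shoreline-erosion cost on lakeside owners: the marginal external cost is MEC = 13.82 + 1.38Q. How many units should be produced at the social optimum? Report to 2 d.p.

Social marginal benefit = demand − MEC = 144.06 - 5.11Q.
Set SMB = MC: 144.06 - 5.11Q = 59.43 + 2.64Q → Q* = 10.9200.

Q* = 10.92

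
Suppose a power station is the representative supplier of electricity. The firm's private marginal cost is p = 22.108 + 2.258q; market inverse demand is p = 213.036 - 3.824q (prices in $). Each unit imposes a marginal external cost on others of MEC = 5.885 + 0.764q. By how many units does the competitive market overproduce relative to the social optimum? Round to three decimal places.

4.363 units

Market equilibrium (private): 22.108 + 2.258q = 213.036 - 3.824q → q_m = 31.3923.
Social marginal cost = private MC + MEC = 27.993 + 3.022q.
Set SMC = demand: 27.993 + 3.022q = 213.036 - 3.824q → q* = 27.0294.
Gap = |31.3923 − 27.0294| = 4.3629.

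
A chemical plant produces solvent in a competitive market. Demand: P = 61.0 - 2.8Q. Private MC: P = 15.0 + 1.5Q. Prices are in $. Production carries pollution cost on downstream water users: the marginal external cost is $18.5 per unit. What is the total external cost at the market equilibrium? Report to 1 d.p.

Market equilibrium (private): 15.0 + 1.5Q = 61.0 - 2.8Q → Q_m = 10.6977.
Total external cost = MEC × Q_m = 18.5 × 10.6977 = 197.9075.

$197.9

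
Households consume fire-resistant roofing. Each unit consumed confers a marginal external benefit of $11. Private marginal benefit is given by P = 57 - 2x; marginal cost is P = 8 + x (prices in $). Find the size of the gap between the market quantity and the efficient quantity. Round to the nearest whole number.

Market equilibrium (private): 8 + x = 57 - 2x → x_m = 16.3333.
Social marginal benefit = demand + MEB = 68 - 2x.
Set SMB = MC: 68 - 2x = 8 + x → x* = 20.0000.
Gap = |16.3333 − 20.0000| = 3.6667.

4 units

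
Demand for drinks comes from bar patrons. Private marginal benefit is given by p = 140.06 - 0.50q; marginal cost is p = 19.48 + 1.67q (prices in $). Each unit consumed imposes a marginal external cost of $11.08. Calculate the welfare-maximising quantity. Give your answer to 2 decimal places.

Social marginal benefit = demand − MEC = 128.98 - 0.50q.
Set SMB = MC: 128.98 - 0.50q = 19.48 + 1.67q → q* = 50.4608.

q* = 50.46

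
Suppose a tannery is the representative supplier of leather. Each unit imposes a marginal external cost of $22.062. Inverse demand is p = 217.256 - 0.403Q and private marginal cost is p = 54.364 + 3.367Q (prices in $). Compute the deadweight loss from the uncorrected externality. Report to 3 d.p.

DWL = $64.553

Market equilibrium (private): 54.364 + 3.367Q = 217.256 - 0.403Q → Q_m = 43.2074.
Social marginal cost = private MC + MEC = 76.426 + 3.367Q.
Set SMC = demand: 76.426 + 3.367Q = 217.256 - 0.403Q → Q* = 37.3554.
The loss is the area between SMC and demand from Q* to Q_m; with linear curves that's a triangle of height MEC(Q_m).
DWL = ½ × 5.8520 × 22.0620 = 64.5534.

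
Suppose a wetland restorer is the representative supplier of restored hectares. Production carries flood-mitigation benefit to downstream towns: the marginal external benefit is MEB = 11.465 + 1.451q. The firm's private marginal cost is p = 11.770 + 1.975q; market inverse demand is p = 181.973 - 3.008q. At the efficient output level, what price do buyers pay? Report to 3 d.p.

P = 27.257

Social marginal cost = private MC − MEB = 0.305 + 0.524q.
Set SMC = demand: 0.305 + 0.524q = 181.973 - 3.008q → q* = 51.4349.
Consumer price on the demand curve at q*: 181.973 − 3.008×51.4349 = 27.2568.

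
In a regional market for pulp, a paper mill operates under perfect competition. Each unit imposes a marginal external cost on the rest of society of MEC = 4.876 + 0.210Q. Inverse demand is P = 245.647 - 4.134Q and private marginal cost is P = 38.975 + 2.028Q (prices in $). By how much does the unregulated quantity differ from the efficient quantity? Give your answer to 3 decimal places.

1.871 units

Market equilibrium (private): 38.975 + 2.028Q = 245.647 - 4.134Q → Q_m = 33.5398.
Social marginal cost = private MC + MEC = 43.851 + 2.238Q.
Set SMC = demand: 43.851 + 2.238Q = 245.647 - 4.134Q → Q* = 31.6692.
Gap = |33.5398 − 31.6692| = 1.8706.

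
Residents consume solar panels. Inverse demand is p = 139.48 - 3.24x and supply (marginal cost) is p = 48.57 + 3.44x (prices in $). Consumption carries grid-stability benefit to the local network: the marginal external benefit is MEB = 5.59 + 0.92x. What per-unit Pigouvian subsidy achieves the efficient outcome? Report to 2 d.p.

Social marginal benefit = demand + MEB = 145.07 - 2.32x.
Set SMB = MC: 145.07 - 2.32x = 48.57 + 3.44x → x* = 16.7535.
The Pigouvian subsidy equals MEB at x*: 5.59 + 0.92×16.7535 = 21.0032.

subsidy = $21.00 per unit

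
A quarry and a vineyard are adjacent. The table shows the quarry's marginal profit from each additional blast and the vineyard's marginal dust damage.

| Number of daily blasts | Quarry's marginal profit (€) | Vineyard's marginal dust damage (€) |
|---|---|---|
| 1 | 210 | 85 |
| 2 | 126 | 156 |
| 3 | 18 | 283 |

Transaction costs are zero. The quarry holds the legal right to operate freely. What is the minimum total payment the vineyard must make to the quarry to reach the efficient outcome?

Left alone the quarry would choose level 3 (marginal profit stays positive).
Efficient level: k* = 1 (marginal profit ≥ marginal dust damage through 1).
The vineyard must at least cover the quarry's forgone profit from cutting 3→1: 126 + 18 = 144.

€144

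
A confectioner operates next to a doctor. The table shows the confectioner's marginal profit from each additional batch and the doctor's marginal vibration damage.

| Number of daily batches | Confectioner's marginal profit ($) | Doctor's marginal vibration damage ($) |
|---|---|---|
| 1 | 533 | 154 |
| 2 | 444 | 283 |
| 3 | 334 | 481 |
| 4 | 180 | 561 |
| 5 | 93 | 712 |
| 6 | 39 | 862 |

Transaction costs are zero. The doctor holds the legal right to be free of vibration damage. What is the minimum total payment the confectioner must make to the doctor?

$437

Efficient level: marginal profit ≥ marginal vibration damage through level 2, so k* = 2.
With the doctor holding the right, the confectioner must at least compensate total damage at k*: 154 + 283 = 437.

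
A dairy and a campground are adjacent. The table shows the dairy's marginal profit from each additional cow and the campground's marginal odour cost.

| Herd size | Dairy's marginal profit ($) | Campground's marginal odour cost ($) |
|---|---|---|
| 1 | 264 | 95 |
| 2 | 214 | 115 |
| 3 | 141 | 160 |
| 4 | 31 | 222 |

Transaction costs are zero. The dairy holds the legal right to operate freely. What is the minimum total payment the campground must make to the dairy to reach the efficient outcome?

Left alone the dairy would choose level 4 (marginal profit stays positive).
Efficient level: k* = 2 (marginal profit ≥ marginal odour cost through 2).
The campground must at least cover the dairy's forgone profit from cutting 4→2: 141 + 31 = 172.

$172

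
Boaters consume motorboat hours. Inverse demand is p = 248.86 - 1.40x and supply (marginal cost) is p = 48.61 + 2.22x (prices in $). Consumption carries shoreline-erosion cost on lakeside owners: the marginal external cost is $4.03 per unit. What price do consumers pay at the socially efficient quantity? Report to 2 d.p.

P = $172.97

Social marginal benefit = demand − MEC = 244.83 - 1.40x.
Set SMB = MC: 244.83 - 1.40x = 48.61 + 2.22x → x* = 54.2044.
Consumer price on the demand curve at x*: 248.86 − 1.40×54.2044 = 172.9738.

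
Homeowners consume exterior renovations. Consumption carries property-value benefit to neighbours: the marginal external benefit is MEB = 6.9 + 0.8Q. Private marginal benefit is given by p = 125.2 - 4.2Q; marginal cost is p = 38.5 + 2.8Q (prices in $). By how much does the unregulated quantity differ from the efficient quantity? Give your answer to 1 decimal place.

2.7 units

Market equilibrium (private): 38.5 + 2.8Q = 125.2 - 4.2Q → Q_m = 12.3857.
Social marginal benefit = demand + MEB = 132.1 - 3.4Q.
Set SMB = MC: 132.1 - 3.4Q = 38.5 + 2.8Q → Q* = 15.0968.
Gap = |12.3857 − 15.0968| = 2.7111.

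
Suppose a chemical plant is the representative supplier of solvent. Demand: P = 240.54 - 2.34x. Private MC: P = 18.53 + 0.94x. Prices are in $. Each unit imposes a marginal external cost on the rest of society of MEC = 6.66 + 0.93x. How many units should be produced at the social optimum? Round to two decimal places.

Social marginal cost = private MC + MEC = 25.19 + 1.87x.
Set SMC = demand: 25.19 + 1.87x = 240.54 - 2.34x → x* = 51.1520.

x* = 51.15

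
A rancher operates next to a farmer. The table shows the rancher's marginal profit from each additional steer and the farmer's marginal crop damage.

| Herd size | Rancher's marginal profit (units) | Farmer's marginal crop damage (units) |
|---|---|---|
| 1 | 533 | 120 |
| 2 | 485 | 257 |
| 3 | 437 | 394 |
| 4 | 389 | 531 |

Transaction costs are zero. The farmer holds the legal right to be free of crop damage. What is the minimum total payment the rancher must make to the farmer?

Efficient level: marginal profit ≥ marginal crop damage through level 3, so k* = 3.
With the farmer holding the right, the rancher must at least compensate total damage at k*: 120 + 257 + 394 = 771.

771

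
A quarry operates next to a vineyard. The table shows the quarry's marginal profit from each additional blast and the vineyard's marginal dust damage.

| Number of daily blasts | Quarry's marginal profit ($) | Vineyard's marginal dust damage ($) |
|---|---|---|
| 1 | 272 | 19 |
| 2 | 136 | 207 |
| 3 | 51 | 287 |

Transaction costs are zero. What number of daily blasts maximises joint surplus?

Bargaining reaches the level where marginal profit last exceeds marginal dust damage.
That holds through level 1 (272 ≥ 19) but not at 2 (136 < 207).

1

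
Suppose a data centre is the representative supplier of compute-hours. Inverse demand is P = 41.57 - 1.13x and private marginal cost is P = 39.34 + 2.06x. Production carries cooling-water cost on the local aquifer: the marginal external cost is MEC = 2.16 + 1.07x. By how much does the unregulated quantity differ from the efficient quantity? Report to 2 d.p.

Market equilibrium (private): 39.34 + 2.06x = 41.57 - 1.13x → x_m = 0.6991.
Social marginal cost = private MC + MEC = 41.50 + 3.13x.
Set SMC = demand: 41.50 + 3.13x = 41.57 - 1.13x → x* = 0.0164.
Gap = |0.6991 − 0.0164| = 0.6827.

0.68 units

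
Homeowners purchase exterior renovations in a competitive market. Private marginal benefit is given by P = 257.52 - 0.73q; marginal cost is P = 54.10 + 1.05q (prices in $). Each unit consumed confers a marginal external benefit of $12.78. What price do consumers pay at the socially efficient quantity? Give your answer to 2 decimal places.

P = $168.85

Social marginal benefit = demand + MEB = 270.30 - 0.73q.
Set SMB = MC: 270.30 - 0.73q = 54.10 + 1.05q → q* = 121.4607.
Consumer price on the demand curve at q*: 257.52 − 0.73×121.4607 = 168.8537.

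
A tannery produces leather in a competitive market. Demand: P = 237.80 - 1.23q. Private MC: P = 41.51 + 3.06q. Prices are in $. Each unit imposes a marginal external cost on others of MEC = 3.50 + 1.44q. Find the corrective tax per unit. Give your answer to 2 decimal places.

Social marginal cost = private MC + MEC = 45.01 + 4.50q.
Set SMC = demand: 45.01 + 4.50q = 237.80 - 1.23q → q* = 33.6457.
The Pigouvian tax equals MEC at q*: 3.50 + 1.44×33.6457 = 51.9498.

tax = $51.95 per unit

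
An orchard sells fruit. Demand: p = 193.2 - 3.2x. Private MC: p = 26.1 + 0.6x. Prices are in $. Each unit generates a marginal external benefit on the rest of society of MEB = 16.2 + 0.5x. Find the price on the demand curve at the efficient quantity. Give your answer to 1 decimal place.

Social marginal cost = private MC − MEB = 9.9 + 0.1x.
Set SMC = demand: 9.9 + 0.1x = 193.2 - 3.2x → x* = 55.5455.
Consumer price on the demand curve at x*: 193.2 − 3.2×55.5455 = 15.4544.

P = $15.5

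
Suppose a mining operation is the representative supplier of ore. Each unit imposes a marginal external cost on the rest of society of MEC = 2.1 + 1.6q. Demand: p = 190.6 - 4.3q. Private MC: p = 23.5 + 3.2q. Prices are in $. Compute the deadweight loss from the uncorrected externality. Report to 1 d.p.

DWL = $78.3

Market equilibrium (private): 23.5 + 3.2q = 190.6 - 4.3q → q_m = 22.2800.
Social marginal cost = private MC + MEC = 25.6 + 4.8q.
Set SMC = demand: 25.6 + 4.8q = 190.6 - 4.3q → q* = 18.1319.
The welfare-loss triangle has base |q_m − q*| and height MEC(q_m) (the vertical gap between SMC and demand is zero at q* and MEC at q_m).
DWL = ½ × 4.1481 × 37.7480 = 78.2912.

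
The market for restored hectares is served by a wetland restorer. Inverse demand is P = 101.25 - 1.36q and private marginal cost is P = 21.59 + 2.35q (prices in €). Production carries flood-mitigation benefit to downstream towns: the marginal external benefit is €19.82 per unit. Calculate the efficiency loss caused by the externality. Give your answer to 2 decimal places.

DWL = €52.94

Market equilibrium (private): 21.59 + 2.35q = 101.25 - 1.36q → q_m = 21.4717.
Social marginal cost = private MC − MEB = 1.77 + 2.35q.
Set SMC = demand: 1.77 + 2.35q = 101.25 - 1.36q → q* = 26.8140.
Height of the DWL triangle at q_m is demand(q_m) − SMC(q_m) = MEB(q_m) = 19.8200.
DWL = ½ × 5.3423 × 19.8200 = 52.9422.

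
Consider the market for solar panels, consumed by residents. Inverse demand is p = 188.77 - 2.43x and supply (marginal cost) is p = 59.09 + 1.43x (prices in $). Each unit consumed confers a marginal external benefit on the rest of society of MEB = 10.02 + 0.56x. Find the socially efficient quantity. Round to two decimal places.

x* = 42.33

Social marginal benefit = demand + MEB = 198.79 - 1.87x.
Set SMB = MC: 198.79 - 1.87x = 59.09 + 1.43x → x* = 42.3333.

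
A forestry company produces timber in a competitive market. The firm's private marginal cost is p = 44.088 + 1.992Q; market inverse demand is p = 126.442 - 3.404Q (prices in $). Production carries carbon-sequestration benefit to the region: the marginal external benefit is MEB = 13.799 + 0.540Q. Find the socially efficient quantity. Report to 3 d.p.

Social marginal cost = private MC − MEB = 30.289 + 1.452Q.
Set SMC = demand: 30.289 + 1.452Q = 126.442 - 3.404Q → Q* = 19.8009.

Q* = 19.801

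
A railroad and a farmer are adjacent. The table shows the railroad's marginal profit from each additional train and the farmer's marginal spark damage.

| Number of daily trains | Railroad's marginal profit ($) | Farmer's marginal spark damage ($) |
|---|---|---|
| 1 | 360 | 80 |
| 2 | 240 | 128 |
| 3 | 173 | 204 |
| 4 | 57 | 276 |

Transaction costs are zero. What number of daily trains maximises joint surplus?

Bargaining reaches the level where marginal profit last exceeds marginal spark damage.
That holds through level 2 (240 ≥ 128) but not at 3 (173 < 204).

2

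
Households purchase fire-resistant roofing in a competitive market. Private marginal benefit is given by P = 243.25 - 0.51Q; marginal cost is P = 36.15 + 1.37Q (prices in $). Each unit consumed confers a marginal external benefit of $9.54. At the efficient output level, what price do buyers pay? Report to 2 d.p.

P = $184.48

Social marginal benefit = demand + MEB = 252.79 - 0.51Q.
Set SMB = MC: 252.79 - 0.51Q = 36.15 + 1.37Q → Q* = 115.2340.
Consumer price on the demand curve at Q*: 243.25 − 0.51×115.2340 = 184.4807.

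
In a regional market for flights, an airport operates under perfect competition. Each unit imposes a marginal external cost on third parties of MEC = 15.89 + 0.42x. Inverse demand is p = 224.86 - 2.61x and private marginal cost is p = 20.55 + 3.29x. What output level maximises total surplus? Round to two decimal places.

Social marginal cost = private MC + MEC = 36.44 + 3.71x.
Set SMC = demand: 36.44 + 3.71x = 224.86 - 2.61x → x* = 29.8133.

x* = 29.81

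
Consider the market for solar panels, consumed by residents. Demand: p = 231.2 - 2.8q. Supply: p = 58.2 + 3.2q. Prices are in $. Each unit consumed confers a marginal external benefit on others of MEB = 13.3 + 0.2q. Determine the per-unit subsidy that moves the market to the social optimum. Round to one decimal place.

Social marginal benefit = demand + MEB = 244.5 - 2.6q.
Set SMB = MC: 244.5 - 2.6q = 58.2 + 3.2q → q* = 32.1207.
The Pigouvian subsidy equals MEB at q*: 13.3 + 0.2×32.1207 = 19.7241.

subsidy = $19.7 per unit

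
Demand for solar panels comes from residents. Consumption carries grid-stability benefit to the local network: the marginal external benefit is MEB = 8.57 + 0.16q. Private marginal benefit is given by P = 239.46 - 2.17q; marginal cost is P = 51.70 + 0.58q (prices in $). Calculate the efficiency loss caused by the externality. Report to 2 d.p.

Market equilibrium (private): 51.70 + 0.58q = 239.46 - 2.17q → q_m = 68.2764.
Social marginal benefit = demand + MEB = 248.03 - 2.01q.
Set SMB = MC: 248.03 - 2.01q = 51.70 + 0.58q → q* = 75.8031.
The loss is the area between SMB and MC from q* to q_m; with linear curves that's a triangle of height MEB(q_m).
DWL = ½ × 7.5267 × 19.4942 = 73.3635.

DWL = $73.36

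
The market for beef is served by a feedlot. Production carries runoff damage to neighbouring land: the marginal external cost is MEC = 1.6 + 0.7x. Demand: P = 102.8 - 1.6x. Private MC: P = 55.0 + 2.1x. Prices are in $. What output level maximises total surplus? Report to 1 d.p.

Social marginal cost = private MC + MEC = 56.6 + 2.8x.
Set SMC = demand: 56.6 + 2.8x = 102.8 - 1.6x → x* = 10.5000.

x* = 10.5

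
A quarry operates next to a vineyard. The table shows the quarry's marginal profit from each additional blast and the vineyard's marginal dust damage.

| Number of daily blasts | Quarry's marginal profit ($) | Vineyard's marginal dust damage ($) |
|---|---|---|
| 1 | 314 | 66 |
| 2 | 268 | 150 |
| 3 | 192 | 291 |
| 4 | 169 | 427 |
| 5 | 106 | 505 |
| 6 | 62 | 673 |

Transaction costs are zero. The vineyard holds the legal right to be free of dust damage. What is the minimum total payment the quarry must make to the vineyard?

$216

Efficient level: marginal profit ≥ marginal dust damage through level 2, so k* = 2.
With the vineyard holding the right, the quarry must at least compensate total damage at k*: 66 + 150 = 216.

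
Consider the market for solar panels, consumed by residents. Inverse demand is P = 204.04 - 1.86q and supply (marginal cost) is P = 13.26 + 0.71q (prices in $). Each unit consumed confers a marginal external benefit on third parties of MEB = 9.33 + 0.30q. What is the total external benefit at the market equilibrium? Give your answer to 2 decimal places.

$1519.19

Market equilibrium (private): 13.26 + 0.71q = 204.04 - 1.86q → q_m = 74.2335.
Total external benefit = ∫₀^{q_m} (9.33 + 0.30q) dq = 9.33×74.2335 + ½×0.30×74.2335² = 1519.1904.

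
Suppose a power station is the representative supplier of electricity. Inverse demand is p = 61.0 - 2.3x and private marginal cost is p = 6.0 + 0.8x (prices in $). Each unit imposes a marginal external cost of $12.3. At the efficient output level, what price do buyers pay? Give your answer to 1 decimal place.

Social marginal cost = private MC + MEC = 18.3 + 0.8x.
Set SMC = demand: 18.3 + 0.8x = 61.0 - 2.3x → x* = 13.7742.
Consumer price on the demand curve at x*: 61.0 − 2.3×13.7742 = 29.3193.

P = $29.3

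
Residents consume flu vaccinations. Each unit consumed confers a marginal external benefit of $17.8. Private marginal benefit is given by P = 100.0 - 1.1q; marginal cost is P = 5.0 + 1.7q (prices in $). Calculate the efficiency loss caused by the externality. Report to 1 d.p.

DWL = $56.6

Market equilibrium (private): 5.0 + 1.7q = 100.0 - 1.1q → q_m = 33.9286.
Social marginal benefit = demand + MEB = 117.8 - 1.1q.
Set SMB = MC: 117.8 - 1.1q = 5.0 + 1.7q → q* = 40.2857.
Height of the DWL triangle at q_m is SMB(q_m) − MC(q_m) = MEB(q_m) = 17.8000.
DWL = ½ × 6.3571 × 17.8000 = 56.5782.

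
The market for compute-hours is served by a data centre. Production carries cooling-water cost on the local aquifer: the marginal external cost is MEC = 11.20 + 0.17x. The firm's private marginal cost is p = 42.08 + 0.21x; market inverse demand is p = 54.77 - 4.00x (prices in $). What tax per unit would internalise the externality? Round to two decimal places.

tax = $11.26 per unit

Social marginal cost = private MC + MEC = 53.28 + 0.38x.
Set SMC = demand: 53.28 + 0.38x = 54.77 - 4.00x → x* = 0.3402.
The Pigouvian tax equals MEC at x*: 11.20 + 0.17×0.3402 = 11.2578.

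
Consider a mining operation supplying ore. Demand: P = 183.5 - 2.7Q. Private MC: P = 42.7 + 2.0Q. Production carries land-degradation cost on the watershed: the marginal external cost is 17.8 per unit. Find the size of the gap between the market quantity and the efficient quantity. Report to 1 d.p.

3.8 units

Market equilibrium (private): 42.7 + 2.0Q = 183.5 - 2.7Q → Q_m = 29.9574.
Social marginal cost = private MC + MEC = 60.5 + 2.0Q.
Set SMC = demand: 60.5 + 2.0Q = 183.5 - 2.7Q → Q* = 26.1702.
Gap = |29.9574 − 26.1702| = 3.7872.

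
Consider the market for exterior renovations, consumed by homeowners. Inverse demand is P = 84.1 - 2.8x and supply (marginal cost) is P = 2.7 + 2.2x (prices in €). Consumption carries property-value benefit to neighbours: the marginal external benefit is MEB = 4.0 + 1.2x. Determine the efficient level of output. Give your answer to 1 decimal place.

Social marginal benefit = demand + MEB = 88.1 - 1.6x.
Set SMB = MC: 88.1 - 1.6x = 2.7 + 2.2x → x* = 22.4737.

x* = 22.5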